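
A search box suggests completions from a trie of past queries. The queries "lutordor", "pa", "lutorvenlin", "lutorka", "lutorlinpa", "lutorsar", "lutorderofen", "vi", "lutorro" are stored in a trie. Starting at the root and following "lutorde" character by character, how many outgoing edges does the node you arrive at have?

1

Follow the path "lutorde" to its node, then look at its outgoing edges.
Characters that immediately follow "lutorde" among the stored strings: {r}.
That node has 1 child edge.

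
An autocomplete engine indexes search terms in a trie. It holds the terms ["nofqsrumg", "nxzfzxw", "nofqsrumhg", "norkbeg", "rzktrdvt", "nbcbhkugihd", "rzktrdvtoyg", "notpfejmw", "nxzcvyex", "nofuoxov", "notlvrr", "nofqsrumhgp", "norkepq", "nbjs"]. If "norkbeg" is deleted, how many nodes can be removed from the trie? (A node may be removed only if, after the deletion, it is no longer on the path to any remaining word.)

After clearing the end-marker at "norkbeg", prune upward until reaching a node still needed by another word.
The suffix "beg" (3 nodes) is used only by "norkbeg"; the node for "nork" still has the child "e", so pruning stops there.
Nodes removed: 3

3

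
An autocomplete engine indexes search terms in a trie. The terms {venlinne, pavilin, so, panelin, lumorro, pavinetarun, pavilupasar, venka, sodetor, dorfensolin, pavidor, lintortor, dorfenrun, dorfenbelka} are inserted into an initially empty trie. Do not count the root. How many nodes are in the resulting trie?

Count nodes per top-level branch (shared prefixes stored once):
  'd'-branch (dorfenbelka, dorfenrun, dorfensolin): 19 nodes
  'l'-branch (lintortor, lumorro): 15 nodes
  'p'-branch (panelin, pavidor, pavilin, pavilupasar, pavinetarun): 28 nodes
  's'-branch (so, sodetor): 7 nodes
  'v'-branch (venka, venlinne): 10 nodes
Sum: 79

79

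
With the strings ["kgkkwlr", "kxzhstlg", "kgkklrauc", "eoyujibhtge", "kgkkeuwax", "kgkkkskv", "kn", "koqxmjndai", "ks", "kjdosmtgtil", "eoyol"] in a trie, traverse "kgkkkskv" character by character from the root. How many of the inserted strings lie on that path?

Traverse "kgkkkskv" character by character; count nodes along the way that are marked as word ends.
Prefixes of the query that are stored words: "kgkkkskv"
Count: 1

1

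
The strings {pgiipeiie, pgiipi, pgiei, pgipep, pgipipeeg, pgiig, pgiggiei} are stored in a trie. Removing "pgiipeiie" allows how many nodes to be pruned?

4

A node on "pgiipeiie"'s path can go only if nothing else ends at it or branches off below it.
The suffix "eiie" (4 nodes) is used only by "pgiipeiie"; the node for "pgiip" still has the child "i", so pruning stops there.
Nodes removed: 4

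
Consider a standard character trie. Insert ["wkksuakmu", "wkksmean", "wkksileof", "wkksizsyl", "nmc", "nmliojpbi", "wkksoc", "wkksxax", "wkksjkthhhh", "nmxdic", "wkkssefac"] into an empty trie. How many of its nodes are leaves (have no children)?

11

Leaves are exactly the stored words that no other stored word extends.
Those words: "nmc", "nmliojpbi", "nmxdic", "wkksileof", "wkksizsyl", "wkksjkthhhh", "wkksmean", "wkksoc", "wkkssefac", "wkksuakmu", "wkksxax"
Leaf count: 11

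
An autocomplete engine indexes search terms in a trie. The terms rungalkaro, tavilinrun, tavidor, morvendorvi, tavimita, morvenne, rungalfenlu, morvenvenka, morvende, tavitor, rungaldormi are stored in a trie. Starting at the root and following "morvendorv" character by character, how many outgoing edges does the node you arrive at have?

Follow the path "morvendorv" to its node, then look at its outgoing edges.
Characters that immediately follow "morvendorv" among the stored strings: {i}.
That node has 1 child edge.

1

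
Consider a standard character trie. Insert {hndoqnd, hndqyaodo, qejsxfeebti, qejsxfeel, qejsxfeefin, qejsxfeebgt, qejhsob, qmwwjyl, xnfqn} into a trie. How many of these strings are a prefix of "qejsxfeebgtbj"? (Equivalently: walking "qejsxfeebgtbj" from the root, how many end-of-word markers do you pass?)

1

Traverse "qejsxfeebgtbj" character by character; count nodes along the way that are marked as word ends.
Prefixes of the query that are stored words: "qejsxfeebgt"
Count: 1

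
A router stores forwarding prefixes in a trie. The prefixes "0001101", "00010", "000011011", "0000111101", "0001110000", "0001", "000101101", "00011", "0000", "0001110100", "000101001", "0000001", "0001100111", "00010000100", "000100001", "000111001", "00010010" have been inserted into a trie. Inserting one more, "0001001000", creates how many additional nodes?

2

Walking "0001001000" from the root, the first 8 characters ("00010010") follow existing edges; "0" is the first miss.
Each of the 2 remaining characters creates one node.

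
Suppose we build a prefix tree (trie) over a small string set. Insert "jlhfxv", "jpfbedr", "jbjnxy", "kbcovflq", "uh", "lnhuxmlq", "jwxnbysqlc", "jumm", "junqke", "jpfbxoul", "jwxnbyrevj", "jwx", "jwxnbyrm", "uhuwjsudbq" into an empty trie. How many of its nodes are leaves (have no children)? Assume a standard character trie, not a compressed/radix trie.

Leaves are exactly the stored words that no other stored word extends.
Those words: "jbjnxy", "jlhfxv", "jpfbedr", "jpfbxoul", "jumm", "junqke", "jwxnbyrevj", "jwxnbyrm", "jwxnbysqlc", "kbcovflq", "lnhuxmlq", "uhuwjsudbq"
Leaf count: 12

12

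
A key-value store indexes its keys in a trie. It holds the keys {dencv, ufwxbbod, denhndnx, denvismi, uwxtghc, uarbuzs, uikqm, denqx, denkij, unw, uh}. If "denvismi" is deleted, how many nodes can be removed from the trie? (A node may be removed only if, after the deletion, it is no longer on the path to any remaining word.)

5

Walk "denvismi" from the leaf back toward the root, removing each node that no remaining word uses.
The suffix "vismi" (5 nodes) is used only by "denvismi"; the node for "den" still has the child "c", so pruning stops there.
Nodes removed: 5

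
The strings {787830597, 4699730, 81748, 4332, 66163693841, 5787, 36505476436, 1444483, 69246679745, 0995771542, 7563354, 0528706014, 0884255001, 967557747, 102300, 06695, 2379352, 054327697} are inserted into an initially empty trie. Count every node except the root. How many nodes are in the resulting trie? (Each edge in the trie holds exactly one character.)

133

Trace insertions, counting only characters that open a new branch:
  "787830597" → 9 new (7, 8, 7, 8, 3, 0, 5, 9, 7)
  "4699730" → 7 new (4, 6, 9, 9, 7, 3, 0)
  "81748" → 5 new (8, 1, 7, 4, 8)
  "4332" → prefix "4" already present; 3 new (3, 3, 2)
  "66163693841" → 11 new (6, 6, 1, 6, 3, 6, 9, 3, 8, 4, 1)
  "5787" → 4 new (5, 7, 8, 7)
  "36505476436" → 11 new (3, 6, 5, 0, 5, 4, 7, 6, 4, 3, 6)
  "1444483" → 7 new (1, 4, 4, 4, 4, 8, 3)
  "69246679745" → prefix "6" already present; 10 new (9, 2, 4, 6, 6, 7, 9, 7, 4, 5)
  "0995771542" → 10 new (0, 9, 9, 5, 7, 7, 1, 5, 4, 2)
  "7563354" → prefix "7" already present; 6 new (5, 6, 3, 3, 5, 4)
  "0528706014" → prefix "0" already present; 9 new (5, 2, 8, 7, 0, 6, 0, 1, 4)
  "0884255001" → prefix "0" already present; 9 new (8, 8, 4, 2, 5, 5, 0, 0, 1)
  "967557747" → 9 new (9, 6, 7, 5, 5, 7, 7, 4, 7)
  "102300" → prefix "1" already present; 5 new (0, 2, 3, 0, 0)
  "06695" → prefix "0" already present; 4 new (6, 6, 9, 5)
  "2379352" → 7 new (2, 3, 7, 9, 3, 5, 2)
  "054327697" → prefix "05" already present; 7 new (4, 3, 2, 7, 6, 9, 7)
Total nodes = 9 + 7 + 5 + 3 + 11 + 4 + 11 + 7 + 10 + 10 + 6 + 9 + 9 + 9 + 5 + 4 + 7 + 7 = 133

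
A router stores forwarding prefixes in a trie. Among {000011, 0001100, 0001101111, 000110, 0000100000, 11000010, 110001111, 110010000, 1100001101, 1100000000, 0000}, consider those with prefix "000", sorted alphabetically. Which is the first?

Words with prefix "000", in lexicographic order: "0000", "0000100000", "000011", "000110", "0001100", "0001101111"
The 1st is 0000.

0000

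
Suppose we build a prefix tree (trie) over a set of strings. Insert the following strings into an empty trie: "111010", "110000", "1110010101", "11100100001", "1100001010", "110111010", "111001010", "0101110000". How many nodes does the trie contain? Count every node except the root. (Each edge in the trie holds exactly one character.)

40

Insert word by word; a character creates a node only if that edge doesn't already exist:
  "111010" → 6 new (1, 1, 1, 0, 1, 0)
  "110000" → prefix "11" already present; 4 new (0, 0, 0, 0)
  "1110010101" → prefix "1110" already present; 6 new (0, 1, 0, 1, 0, 1)
  "11100100001" → prefix "1110010" already present; 4 new (0, 0, 0, 1)
  "1100001010" → prefix "110000" already present; 4 new (1, 0, 1, 0)
  "110111010" → prefix "110" already present; 6 new (1, 1, 1, 0, 1, 0)
  "111001010" → prefix "111001010" already present; 0 new (none)
  "0101110000" → 10 new (0, 1, 0, 1, 1, 1, 0, 0, 0, 0)
Total nodes = 6 + 4 + 6 + 4 + 4 + 6 + 0 + 10 = 40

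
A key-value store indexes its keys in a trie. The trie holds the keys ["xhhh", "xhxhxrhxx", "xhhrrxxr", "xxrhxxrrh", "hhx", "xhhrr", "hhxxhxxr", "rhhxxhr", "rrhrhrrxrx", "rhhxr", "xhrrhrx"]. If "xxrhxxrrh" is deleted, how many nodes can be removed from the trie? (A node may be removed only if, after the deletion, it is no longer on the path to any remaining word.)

8

Walk "xxrhxxrrh" from the leaf back toward the root, removing each node that no remaining word uses.
The suffix "xrhxxrrh" (8 nodes) is used only by "xxrhxxrrh"; the node for "x" still has the child "h", so pruning stops there.
Nodes removed: 8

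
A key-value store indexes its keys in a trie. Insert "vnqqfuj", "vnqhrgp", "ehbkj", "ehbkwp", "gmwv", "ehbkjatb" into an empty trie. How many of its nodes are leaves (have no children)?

5

Leaves are exactly the stored words that no other stored word extends.
Those words: "ehbkjatb", "ehbkwp", "gmwv", "vnqhrgp", "vnqqfuj"
Leaf count: 5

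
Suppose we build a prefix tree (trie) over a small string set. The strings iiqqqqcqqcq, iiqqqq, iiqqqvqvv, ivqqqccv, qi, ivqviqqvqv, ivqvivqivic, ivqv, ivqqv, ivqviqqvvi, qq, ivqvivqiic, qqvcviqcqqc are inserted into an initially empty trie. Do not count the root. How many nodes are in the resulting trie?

52

For each word, the new-node count is its length minus the longest prefix already in the trie:
  "iiqqqqcqqcq" → 11 new (i, i, q, q, q, q, c, q, q, c, q)
  "iiqqqq" → prefix "iiqqqq" already present; 0 new (none)
  "iiqqqvqvv" → prefix "iiqqq" already present; 4 new (v, q, v, v)
  "ivqqqccv" → prefix "i" already present; 7 new (v, q, q, q, c, c, v)
  "qi" → 2 new (q, i)
  "ivqviqqvqv" → prefix "ivq" already present; 7 new (v, i, q, q, v, q, v)
  "ivqvivqivic" → prefix "ivqvi" already present; 6 new (v, q, i, v, i, c)
  "ivqv" → prefix "ivqv" already present; 0 new (none)
  "ivqqv" → prefix "ivqq" already present; 1 new (v)
  "ivqviqqvvi" → prefix "ivqviqqv" already present; 2 new (v, i)
  "qq" → prefix "q" already present; 1 new (q)
  "ivqvivqiic" → prefix "ivqvivqi" already present; 2 new (i, c)
  "qqvcviqcqqc" → prefix "qq" already present; 9 new (v, c, v, i, q, c, q, q, c)
Total nodes = 11 + 0 + 4 + 7 + 2 + 7 + 6 + 0 + 1 + 2 + 1 + 2 + 9 = 52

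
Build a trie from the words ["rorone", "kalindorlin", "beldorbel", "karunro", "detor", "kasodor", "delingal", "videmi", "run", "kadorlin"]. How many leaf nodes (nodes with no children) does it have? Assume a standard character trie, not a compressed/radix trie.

A leaf is a node with no children — equivalently, the end of a word that is not a proper prefix of any other stored word.
Those words: "beldorbel", "delingal", "detor", "kadorlin", "kalindorlin", "karunro", "kasodor", "rorone", "run", "videmi"
Leaf count: 10

10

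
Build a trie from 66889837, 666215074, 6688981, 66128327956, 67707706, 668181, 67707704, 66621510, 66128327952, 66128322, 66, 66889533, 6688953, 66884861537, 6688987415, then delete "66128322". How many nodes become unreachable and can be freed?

1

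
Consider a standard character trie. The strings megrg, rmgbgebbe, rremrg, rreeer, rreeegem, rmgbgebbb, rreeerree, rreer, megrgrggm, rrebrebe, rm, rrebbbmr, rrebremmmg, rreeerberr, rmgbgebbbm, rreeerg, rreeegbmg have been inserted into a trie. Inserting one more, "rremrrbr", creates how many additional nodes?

The longest prefix of "rremrrbr" already in the trie is "rremr" (length 5).
Each of the 3 remaining characters creates one node.

3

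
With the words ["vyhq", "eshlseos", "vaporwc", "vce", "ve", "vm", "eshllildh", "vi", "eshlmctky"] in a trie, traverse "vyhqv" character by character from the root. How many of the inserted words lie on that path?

1

Traverse "vyhqv" character by character; count nodes along the way that are marked as word ends.
Prefixes of the query that are stored words: "vyhq"
Count: 1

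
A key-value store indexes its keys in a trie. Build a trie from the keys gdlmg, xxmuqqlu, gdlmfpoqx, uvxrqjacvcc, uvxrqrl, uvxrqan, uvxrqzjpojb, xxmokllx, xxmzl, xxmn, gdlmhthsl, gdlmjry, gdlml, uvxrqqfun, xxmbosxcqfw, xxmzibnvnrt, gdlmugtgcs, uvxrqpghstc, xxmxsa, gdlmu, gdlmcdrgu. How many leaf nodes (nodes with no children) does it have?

20

Leaves are exactly the stored words that no other stored word extends.
Those words: "gdlmcdrgu", "gdlmfpoqx", "gdlmg", "gdlmhthsl", "gdlmjry", "gdlml", "gdlmugtgcs", "uvxrqan", "uvxrqjacvcc", "uvxrqpghstc", "uvxrqqfun", "uvxrqrl", "uvxrqzjpojb", "xxmbosxcqfw", "xxmn", "xxmokllx", "xxmuqqlu", "xxmxsa", "xxmzibnvnrt", "xxmzl"
Leaf count: 20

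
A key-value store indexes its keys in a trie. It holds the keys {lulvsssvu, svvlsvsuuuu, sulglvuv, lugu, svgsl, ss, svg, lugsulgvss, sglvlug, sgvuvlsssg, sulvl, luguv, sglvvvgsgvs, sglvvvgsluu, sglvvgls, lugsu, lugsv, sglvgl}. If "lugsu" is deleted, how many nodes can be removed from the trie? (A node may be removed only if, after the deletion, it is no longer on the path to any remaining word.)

A node on "lugsu"'s path can go only if nothing else ends at it or branches off below it.
Every node on "lugsu" is still needed (e.g. by "lugsulgvss"), so nothing is freed.
Nodes removed: 0

0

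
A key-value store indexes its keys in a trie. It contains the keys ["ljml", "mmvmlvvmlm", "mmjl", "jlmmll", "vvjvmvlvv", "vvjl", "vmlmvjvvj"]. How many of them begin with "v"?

3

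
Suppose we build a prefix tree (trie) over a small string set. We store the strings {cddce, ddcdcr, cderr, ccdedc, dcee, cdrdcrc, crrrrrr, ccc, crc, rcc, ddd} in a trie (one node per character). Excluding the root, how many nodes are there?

Trie structure (* marks end of a word):
(root)
├─ c
│  ├─ c
│  │  ├─ c *
│  │  └─ d
│  │     └─ e
│  │        └─ d
│  │           └─ c *
│  ├─ d
│  │  ├─ d
│  │  │  └─ c
│  │  │     └─ e *
│  │  ├─ e
│  │  │  └─ r
│  │  │     └─ r *
│  │  └─ r
│  │     └─ d
│  │        └─ c
│  │           └─ r
│  │              └─ c *
│  └─ r
│     ├─ c *
│     └─ r
│        └─ r
│           └─ r
│              └─ r
│                 └─ r *
├─ d
│  ├─ c
│  │  └─ e
│  │     └─ e *
│  └─ d
│     ├─ c
│     │  └─ d
│     │     └─ c
│     │        └─ r *
│     └─ d *
└─ r
   └─ c
      └─ c *
Counting every labelled node above: 39.

39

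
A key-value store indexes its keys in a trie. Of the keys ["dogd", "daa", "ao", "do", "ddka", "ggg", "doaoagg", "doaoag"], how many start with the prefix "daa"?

Traverse to the node for "daa", then collect every word in that subtree.
Matches: "daa"
Count: 1

1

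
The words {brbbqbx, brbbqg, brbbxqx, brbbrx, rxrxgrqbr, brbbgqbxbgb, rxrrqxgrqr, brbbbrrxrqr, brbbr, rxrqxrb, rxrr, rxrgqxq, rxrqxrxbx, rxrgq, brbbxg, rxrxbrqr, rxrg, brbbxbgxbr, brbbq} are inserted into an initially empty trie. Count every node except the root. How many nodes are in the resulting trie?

64

Count nodes per top-level branch (shared prefixes stored once):
  'b'-branch (brbbbrrxrqr, brbbgqbxbgb, brbbq, brbbqbx, brbbqg, brbbr, brbbrx, brbbxbgxbr, brbbxg, brbbxqx): 33 nodes
  'r'-branch (rxrg, rxrgq, rxrgqxq, rxrqxrb, rxrqxrxbx, rxrr, rxrrqxgrqr, rxrxbrqr, rxrxgrqbr): 31 nodes
Sum: 64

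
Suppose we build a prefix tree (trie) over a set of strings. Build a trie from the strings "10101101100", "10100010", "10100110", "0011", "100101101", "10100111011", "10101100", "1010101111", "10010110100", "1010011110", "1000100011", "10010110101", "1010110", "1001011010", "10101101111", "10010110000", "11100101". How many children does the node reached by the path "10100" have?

2

Walk "10100" from the root, arriving at one node.
Distinct next characters after "10100": 0, 1.
That node has 2 child edges.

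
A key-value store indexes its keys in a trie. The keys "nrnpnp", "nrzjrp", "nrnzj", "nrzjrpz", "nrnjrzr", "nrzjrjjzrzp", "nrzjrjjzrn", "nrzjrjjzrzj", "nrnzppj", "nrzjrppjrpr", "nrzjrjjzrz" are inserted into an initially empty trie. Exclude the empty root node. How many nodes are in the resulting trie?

Count nodes per top-level branch (shared prefixes stored once):
  'n'-branch (nrnjrzr, nrnpnp, nrnzj, nrnzppj, nrzjrjjzrn, nrzjrjjzrz, nrzjrjjzrzj, nrzjrjjzrzp, nrzjrp, nrzjrppjrpr, nrzjrpz): 33 nodes
Sum: 33

33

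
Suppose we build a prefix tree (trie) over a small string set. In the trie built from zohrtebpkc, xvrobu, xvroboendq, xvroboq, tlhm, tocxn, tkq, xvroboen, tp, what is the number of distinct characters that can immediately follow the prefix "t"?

The children of the "t" node are the distinct next characters among strings starting with "t".
Distinct next characters after "t": k, l, o, p.
That node has 4 child edges.

4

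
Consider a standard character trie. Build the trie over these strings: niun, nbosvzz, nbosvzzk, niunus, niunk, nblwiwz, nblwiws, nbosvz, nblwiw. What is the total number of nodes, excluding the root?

Trace insertions, counting only characters that open a new branch:
  "niun" → 4 new (n, i, u, n)
  "nbosvzz" → prefix "n" already present; 6 new (b, o, s, v, z, z)
  "nbosvzzk" → prefix "nbosvzz" already present; 1 new (k)
  "niunus" → prefix "niun" already present; 2 new (u, s)
  "niunk" → prefix "niun" already present; 1 new (k)
  "nblwiwz" → prefix "nb" already present; 5 new (l, w, i, w, z)
  "nblwiws" → prefix "nblwiw" already present; 1 new (s)
  "nbosvz" → prefix "nbosvz" already present; 0 new (none)
  "nblwiw" → prefix "nblwiw" already present; 0 new (none)
Total nodes = 4 + 6 + 1 + 2 + 1 + 5 + 1 + 0 + 0 = 20

20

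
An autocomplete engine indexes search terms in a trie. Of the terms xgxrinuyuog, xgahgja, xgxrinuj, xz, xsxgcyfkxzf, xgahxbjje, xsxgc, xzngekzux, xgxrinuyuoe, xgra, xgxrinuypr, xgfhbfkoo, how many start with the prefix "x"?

12

Traverse to the node for "x", then collect every word in that subtree.
Matches: "xgahgja", "xgahxbjje", "xgfhbfkoo", "xgra", "xgxrinuj", "xgxrinuypr", "xgxrinuyuoe", "xgxrinuyuog", "xsxgc", "xsxgcyfkxzf", "xz", "xzngekzux"
Count: 12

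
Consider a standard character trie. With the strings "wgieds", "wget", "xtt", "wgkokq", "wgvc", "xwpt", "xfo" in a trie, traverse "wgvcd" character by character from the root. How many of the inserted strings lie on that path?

Check each prefix of "wgvcd" against the stored set — each match is an end-marker on the path.
Prefixes of the query that are stored words: "wgvc"
Count: 1

1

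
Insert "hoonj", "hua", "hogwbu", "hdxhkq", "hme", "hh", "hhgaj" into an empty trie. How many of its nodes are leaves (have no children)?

6

Leaves are exactly the stored words that no other stored word extends.
Those words: "hdxhkq", "hhgaj", "hme", "hogwbu", "hoonj", "hua"
Leaf count: 6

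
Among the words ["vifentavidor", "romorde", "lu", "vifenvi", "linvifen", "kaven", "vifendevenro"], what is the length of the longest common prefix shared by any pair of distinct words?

5

Equivalently: take the maximum, over all pairs, of their longest common prefix length.
e.g. "vifendevenro" and "vifentavidor" share the prefix "vifen" of length 5; no pair shares a longer one.
Longest shared-prefix length: 5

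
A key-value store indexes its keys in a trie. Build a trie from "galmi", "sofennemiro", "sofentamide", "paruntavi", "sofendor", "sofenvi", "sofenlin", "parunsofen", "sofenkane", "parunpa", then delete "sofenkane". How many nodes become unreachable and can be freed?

4

After clearing the end-marker at "sofenkane", prune upward until reaching a node still needed by another word.
The suffix "kane" (4 nodes) is used only by "sofenkane"; the node for "sofen" still has the child "n", so pruning stops there.
Nodes removed: 4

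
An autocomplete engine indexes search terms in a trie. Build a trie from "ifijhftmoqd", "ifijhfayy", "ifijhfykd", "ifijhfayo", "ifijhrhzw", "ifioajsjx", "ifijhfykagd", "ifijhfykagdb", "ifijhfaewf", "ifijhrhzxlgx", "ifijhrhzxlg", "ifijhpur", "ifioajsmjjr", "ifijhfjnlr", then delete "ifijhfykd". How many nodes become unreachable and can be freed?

1

After clearing the end-marker at "ifijhfykd", prune upward until reaching a node still needed by another word.
The suffix "d" (1 node) is used only by "ifijhfykd"; the node for "ifijhfyk" still has the child "a", so pruning stops there.
Nodes removed: 1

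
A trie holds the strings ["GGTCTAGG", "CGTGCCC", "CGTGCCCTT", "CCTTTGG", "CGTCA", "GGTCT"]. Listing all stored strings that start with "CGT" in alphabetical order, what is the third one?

DFS of the "CGT" subtree visits, in order: "CGTCA", "CGTGCCC", "CGTGCCCTT"
Position 3: CGTGCCCTT

CGTGCCCTT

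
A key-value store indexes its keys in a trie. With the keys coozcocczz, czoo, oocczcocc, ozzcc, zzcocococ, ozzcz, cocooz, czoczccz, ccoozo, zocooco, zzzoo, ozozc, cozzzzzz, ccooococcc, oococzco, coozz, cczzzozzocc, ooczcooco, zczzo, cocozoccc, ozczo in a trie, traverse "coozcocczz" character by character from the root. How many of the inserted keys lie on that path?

Walk "coozcocczz" from the root; an end-of-word marker is hit whenever a stored word is a prefix of "coozcocczz".
Prefixes of the query that are stored words: "coozcocczz"
Count: 1

1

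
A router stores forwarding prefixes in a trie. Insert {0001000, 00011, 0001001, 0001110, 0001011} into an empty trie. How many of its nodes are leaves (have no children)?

4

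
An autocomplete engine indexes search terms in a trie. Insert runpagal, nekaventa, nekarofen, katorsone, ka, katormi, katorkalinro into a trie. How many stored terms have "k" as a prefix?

4

Walk to "k"; the words in its subtree are exactly those with that prefix.
Matches: "ka", "katorkalinro", "katormi", "katorsone"
Count: 4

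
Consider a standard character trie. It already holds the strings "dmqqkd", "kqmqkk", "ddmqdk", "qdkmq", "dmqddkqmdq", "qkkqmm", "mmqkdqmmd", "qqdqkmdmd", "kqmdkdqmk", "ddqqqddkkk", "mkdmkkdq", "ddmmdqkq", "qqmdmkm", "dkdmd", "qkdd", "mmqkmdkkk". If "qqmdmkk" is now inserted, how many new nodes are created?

1

Walking "qqmdmkk" from the root, the first 6 characters ("qqmdmk") follow existing edges; "k" is the first miss.
New nodes needed: |"qqmdmkk"| − 6 = 7 − 6 = 1.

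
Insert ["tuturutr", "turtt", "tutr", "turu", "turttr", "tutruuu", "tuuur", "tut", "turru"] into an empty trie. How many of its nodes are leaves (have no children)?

Leaves are exactly the stored words that no other stored word extends.
Those words: "turru", "turttr", "turu", "tutruuu", "tuturutr", "tuuur"
Leaf count: 6

6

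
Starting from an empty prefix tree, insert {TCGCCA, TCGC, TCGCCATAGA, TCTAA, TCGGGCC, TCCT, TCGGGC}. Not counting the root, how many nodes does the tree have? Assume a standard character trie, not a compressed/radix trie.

19

Insert word by word; a character creates a node only if that edge doesn't already exist:
  "TCGCCA" → 6 new (T, C, G, C, C, A)
  "TCGC" → prefix "TCGC" already present; 0 new (none)
  "TCGCCATAGA" → prefix "TCGCCA" already present; 4 new (T, A, G, A)
  "TCTAA" → prefix "TC" already present; 3 new (T, A, A)
  "TCGGGCC" → prefix "TCG" already present; 4 new (G, G, C, C)
  "TCCT" → prefix "TC" already present; 2 new (C, T)
  "TCGGGC" → prefix "TCGGGC" already present; 0 new (none)
Total nodes = 6 + 0 + 4 + 3 + 4 + 2 + 0 = 19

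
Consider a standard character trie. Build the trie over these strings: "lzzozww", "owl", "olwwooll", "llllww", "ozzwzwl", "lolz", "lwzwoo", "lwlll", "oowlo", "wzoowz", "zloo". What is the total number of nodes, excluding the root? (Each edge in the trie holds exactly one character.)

53

Count nodes per top-level branch (shared prefixes stored once):
  'l'-branch (llllww, lolz, lwlll, lwzwoo, lzzozww): 23 nodes
  'o'-branch (olwwooll, oowlo, owl, ozzwzwl): 20 nodes
  'w'-branch (wzoowz): 6 nodes
  'z'-branch (zloo): 4 nodes
Sum: 53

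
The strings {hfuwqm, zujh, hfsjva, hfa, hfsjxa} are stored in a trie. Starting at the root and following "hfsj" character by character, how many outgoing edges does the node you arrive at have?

2

Follow the path "hfsj" to its node, then look at its outgoing edges.
Characters that immediately follow "hfsj" among the stored strings: {v, x}.
That node has 2 child edges.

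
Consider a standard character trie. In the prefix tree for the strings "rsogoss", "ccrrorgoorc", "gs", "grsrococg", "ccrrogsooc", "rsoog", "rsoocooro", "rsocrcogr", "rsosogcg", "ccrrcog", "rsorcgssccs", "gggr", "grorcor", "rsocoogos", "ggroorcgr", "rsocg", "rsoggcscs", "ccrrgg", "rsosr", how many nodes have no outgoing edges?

19

A leaf is a node with no children — equivalently, the end of a word that is not a proper prefix of any other stored word.
Those words: "ccrrcog", "ccrrgg", "ccrrogsooc", "ccrrorgoorc", "gggr", "ggroorcgr", "grorcor", "grsrococg", "gs", "rsocg", "rsocoogos", "rsocrcogr", "rsoggcscs", "rsogoss", "rsoocooro", "rsoog", "rsorcgssccs", "rsosogcg", "rsosr"
Leaf count: 19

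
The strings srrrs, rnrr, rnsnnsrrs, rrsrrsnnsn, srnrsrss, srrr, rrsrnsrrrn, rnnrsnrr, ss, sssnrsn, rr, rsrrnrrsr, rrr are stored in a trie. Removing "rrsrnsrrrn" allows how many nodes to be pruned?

6

After clearing the end-marker at "rrsrnsrrrn", prune upward until reaching a node still needed by another word.
The suffix "nsrrrn" (6 nodes) is used only by "rrsrnsrrrn"; the node for "rrsr" still has the child "r", so pruning stops there.
Nodes removed: 6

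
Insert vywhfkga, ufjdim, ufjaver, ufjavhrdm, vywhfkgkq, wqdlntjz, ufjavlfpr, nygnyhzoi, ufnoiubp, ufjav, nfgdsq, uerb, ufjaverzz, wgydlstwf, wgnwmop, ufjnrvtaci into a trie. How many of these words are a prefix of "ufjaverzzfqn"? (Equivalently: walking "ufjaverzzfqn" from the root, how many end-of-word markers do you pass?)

Walk "ufjaverzzfqn" from the root; an end-of-word marker is hit whenever a stored word is a prefix of "ufjaverzzfqn".
Prefixes of the query that are stored words: "ufjav", "ufjaver", "ufjaverzz"
Count: 3

3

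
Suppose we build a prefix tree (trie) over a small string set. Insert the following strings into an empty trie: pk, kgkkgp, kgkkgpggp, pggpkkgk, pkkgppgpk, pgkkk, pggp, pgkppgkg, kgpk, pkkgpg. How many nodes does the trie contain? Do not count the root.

36

Trie structure (* marks end of a word):
(root)
├─ k
│  └─ g
│     ├─ k
│     │  └─ k
│     │     └─ g
│     │        └─ p *
│     │           └─ g
│     │              └─ g
│     │                 └─ p *
│     └─ p
│        └─ k *
└─ p
   ├─ g
   │  ├─ g
   │  │  └─ p *
   │  │     └─ k
   │  │        └─ k
   │  │           └─ g
   │  │              └─ k *
   │  └─ k
   │     ├─ k
   │     │  └─ k *
   │     └─ p
   │        └─ p
   │           └─ g
   │              └─ k
   │                 └─ g *
   └─ k *
      └─ k
         └─ g
            └─ p
               ├─ g *
               └─ p
                  └─ g
                     └─ p
                        └─ k *
Counting every labelled node above: 36.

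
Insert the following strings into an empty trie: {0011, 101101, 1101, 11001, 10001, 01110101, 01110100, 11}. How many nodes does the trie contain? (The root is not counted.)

Trie structure (* marks end of a word):
(root)
├─ 0
│  ├─ 0
│  │  └─ 1
│  │     └─ 1 *
│  └─ 1
│     └─ 1
│        └─ 1
│           └─ 0
│              └─ 1
│                 └─ 0
│                    ├─ 0 *
│                    └─ 1 *
└─ 1
   ├─ 0
   │  ├─ 0
   │  │  └─ 0
   │  │     └─ 1 *
   │  └─ 1
   │     └─ 1
   │        └─ 0
   │           └─ 1 *
   └─ 1 *
      └─ 0
         ├─ 0
         │  └─ 1 *
         └─ 1 *
Counting every labelled node above: 26.

26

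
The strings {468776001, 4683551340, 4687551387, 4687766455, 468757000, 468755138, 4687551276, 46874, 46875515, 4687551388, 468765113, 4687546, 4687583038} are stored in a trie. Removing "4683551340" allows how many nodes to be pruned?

Walk "4683551340" from the leaf back toward the root, removing each node that no remaining word uses.
The suffix "3551340" (7 nodes) is used only by "4683551340"; the node for "468" still has the child "7", so pruning stops there.
Nodes removed: 7

7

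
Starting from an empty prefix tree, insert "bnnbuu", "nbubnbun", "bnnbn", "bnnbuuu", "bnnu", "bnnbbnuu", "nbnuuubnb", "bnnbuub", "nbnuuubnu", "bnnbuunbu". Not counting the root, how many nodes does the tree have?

33

Insert word by word; a character creates a node only if that edge doesn't already exist:
  "bnnbuu" → 6 new (b, n, n, b, u, u)
  "nbubnbun" → 8 new (n, b, u, b, n, b, u, n)
  "bnnbn" → prefix "bnnb" already present; 1 new (n)
  "bnnbuuu" → prefix "bnnbuu" already present; 1 new (u)
  "bnnu" → prefix "bnn" already present; 1 new (u)
  "bnnbbnuu" → prefix "bnnb" already present; 4 new (b, n, u, u)
  "nbnuuubnb" → prefix "nb" already present; 7 new (n, u, u, u, b, n, b)
  "bnnbuub" → prefix "bnnbuu" already present; 1 new (b)
  "nbnuuubnu" → prefix "nbnuuubn" already present; 1 new (u)
  "bnnbuunbu" → prefix "bnnbuu" already present; 3 new (n, b, u)
Total nodes = 6 + 8 + 1 + 1 + 1 + 4 + 7 + 1 + 1 + 3 = 33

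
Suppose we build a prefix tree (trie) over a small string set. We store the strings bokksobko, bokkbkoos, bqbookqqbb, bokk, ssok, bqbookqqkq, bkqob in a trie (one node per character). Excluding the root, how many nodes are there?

33

Count nodes per top-level branch (shared prefixes stored once):
  'b'-branch (bkqob, bokk, bokkbkoos, bokksobko, bqbookqqbb, bqbookqqkq): 29 nodes
  's'-branch (ssok): 4 nodes
Sum: 33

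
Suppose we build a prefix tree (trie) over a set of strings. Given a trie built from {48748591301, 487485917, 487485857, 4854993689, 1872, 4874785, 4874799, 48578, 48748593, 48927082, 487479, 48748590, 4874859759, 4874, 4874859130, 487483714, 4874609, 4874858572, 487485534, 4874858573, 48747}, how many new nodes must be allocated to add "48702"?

"487" is already a path in the trie; the remaining "02" must be added.
New nodes needed: |"48702"| − 3 = 5 − 3 = 2.

2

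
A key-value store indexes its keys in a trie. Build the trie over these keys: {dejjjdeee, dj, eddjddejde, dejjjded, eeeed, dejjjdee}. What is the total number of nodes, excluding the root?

25

Count nodes per top-level branch (shared prefixes stored once):
  'd'-branch (dejjjded, dejjjdee, dejjjdeee, dj): 11 nodes
  'e'-branch (eddjddejde, eeeed): 14 nodes
Sum: 25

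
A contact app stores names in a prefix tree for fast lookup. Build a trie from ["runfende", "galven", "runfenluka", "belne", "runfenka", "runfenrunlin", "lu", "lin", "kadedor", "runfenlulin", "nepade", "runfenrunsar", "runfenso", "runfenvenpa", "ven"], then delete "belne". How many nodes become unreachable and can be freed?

Walk "belne" from the leaf back toward the root, removing each node that no remaining word uses.
No other word shares any prefix with "belne", so all 5 of its nodes go.
Nodes removed: 5

5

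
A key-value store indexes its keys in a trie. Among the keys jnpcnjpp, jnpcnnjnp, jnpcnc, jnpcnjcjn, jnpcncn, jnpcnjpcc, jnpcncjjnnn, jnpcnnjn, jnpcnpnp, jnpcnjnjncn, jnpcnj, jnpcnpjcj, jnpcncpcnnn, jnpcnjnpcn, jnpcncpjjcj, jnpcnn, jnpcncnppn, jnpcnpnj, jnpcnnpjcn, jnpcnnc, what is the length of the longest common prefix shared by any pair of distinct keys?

Look for the deepest trie node that still has at least two words in its subtree.
"jnpcnnjn" and "jnpcnnjnp" agree on "jnpcnnjn" (8 characters) before diverging; nothing deeper is shared.
Longest shared-prefix length: 8

8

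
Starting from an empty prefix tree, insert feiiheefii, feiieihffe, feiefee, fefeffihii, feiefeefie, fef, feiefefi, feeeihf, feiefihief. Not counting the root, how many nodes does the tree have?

43

Insert word by word; a character creates a node only if that edge doesn't already exist:
  "feiiheefii" → 10 new (f, e, i, i, h, e, e, f, i, i)
  "feiieihffe" → prefix "feii" already present; 6 new (e, i, h, f, f, e)
  "feiefee" → prefix "fei" already present; 4 new (e, f, e, e)
  "fefeffihii" → prefix "fe" already present; 8 new (f, e, f, f, i, h, i, i)
  "feiefeefie" → prefix "feiefee" already present; 3 new (f, i, e)
  "fef" → prefix "fef" already present; 0 new (none)
  "feiefefi" → prefix "feiefe" already present; 2 new (f, i)
  "feeeihf" → prefix "fe" already present; 5 new (e, e, i, h, f)
  "feiefihief" → prefix "feief" already present; 5 new (i, h, i, e, f)
Total nodes = 10 + 6 + 4 + 8 + 3 + 0 + 2 + 5 + 5 = 43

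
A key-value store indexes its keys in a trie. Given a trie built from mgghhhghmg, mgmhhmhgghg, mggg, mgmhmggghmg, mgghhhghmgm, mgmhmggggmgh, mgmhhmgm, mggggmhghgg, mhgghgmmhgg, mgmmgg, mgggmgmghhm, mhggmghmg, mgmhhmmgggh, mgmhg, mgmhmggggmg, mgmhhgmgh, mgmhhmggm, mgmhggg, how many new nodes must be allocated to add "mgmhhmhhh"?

2

"mgmhhmh" is already a path in the trie; the remaining "hh" must be added.
Each of the 2 remaining characters creates one node.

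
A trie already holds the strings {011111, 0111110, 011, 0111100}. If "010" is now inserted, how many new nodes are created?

The longest prefix of "010" already in the trie is "01" (length 2).
Each of the 1 remaining characters creates one node.

1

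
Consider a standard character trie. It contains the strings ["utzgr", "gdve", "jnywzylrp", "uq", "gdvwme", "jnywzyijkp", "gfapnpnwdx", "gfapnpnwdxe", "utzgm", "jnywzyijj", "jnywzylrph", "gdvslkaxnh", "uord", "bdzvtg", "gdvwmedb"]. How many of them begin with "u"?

Filter for entries beginning with "u":
Words under "u": uord, uq, utzgm, utzgr
Count: 4

4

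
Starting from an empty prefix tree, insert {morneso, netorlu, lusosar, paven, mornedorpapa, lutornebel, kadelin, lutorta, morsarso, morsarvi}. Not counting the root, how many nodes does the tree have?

For each word, the new-node count is its length minus the longest prefix already in the trie:
  "morneso" → 7 new (m, o, r, n, e, s, o)
  "netorlu" → 7 new (n, e, t, o, r, l, u)
  "lusosar" → 7 new (l, u, s, o, s, a, r)
  "paven" → 5 new (p, a, v, e, n)
  "mornedorpapa" → prefix "morne" already present; 7 new (d, o, r, p, a, p, a)
  "lutornebel" → prefix "lu" already present; 8 new (t, o, r, n, e, b, e, l)
  "kadelin" → 7 new (k, a, d, e, l, i, n)
  "lutorta" → prefix "lutor" already present; 2 new (t, a)
  "morsarso" → prefix "mor" already present; 5 new (s, a, r, s, o)
  "morsarvi" → prefix "morsar" already present; 2 new (v, i)
Total nodes = 7 + 7 + 7 + 5 + 7 + 8 + 7 + 2 + 5 + 2 = 57

57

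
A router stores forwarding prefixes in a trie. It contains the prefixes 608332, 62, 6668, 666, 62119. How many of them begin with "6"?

Filter for entries beginning with "6":
Words under "6": 608332, 62, 62119, 666, 6668
Count: 5

5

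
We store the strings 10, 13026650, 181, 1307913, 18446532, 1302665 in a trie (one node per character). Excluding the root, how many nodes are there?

Count nodes per top-level branch (shared prefixes stored once):
  '1'-branch (10, 1302665, 13026650, 1307913, 181, 18446532): 21 nodes
Sum: 21

21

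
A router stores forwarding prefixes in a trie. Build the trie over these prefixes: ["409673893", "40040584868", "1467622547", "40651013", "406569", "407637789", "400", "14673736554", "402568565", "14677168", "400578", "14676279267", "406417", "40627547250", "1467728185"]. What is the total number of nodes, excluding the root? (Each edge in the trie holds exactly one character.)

85

For each word, the new-node count is its length minus the longest prefix already in the trie:
  "409673893" → 9 new (4, 0, 9, 6, 7, 3, 8, 9, 3)
  "40040584868" → prefix "40" already present; 9 new (0, 4, 0, 5, 8, 4, 8, 6, 8)
  "1467622547" → 10 new (1, 4, 6, 7, 6, 2, 2, 5, 4, 7)
  "40651013" → prefix "40" already present; 6 new (6, 5, 1, 0, 1, 3)
  "406569" → prefix "4065" already present; 2 new (6, 9)
  "407637789" → prefix "40" already present; 7 new (7, 6, 3, 7, 7, 8, 9)
  "400" → prefix "400" already present; 0 new (none)
  "14673736554" → prefix "1467" already present; 7 new (3, 7, 3, 6, 5, 5, 4)
  "402568565" → prefix "40" already present; 7 new (2, 5, 6, 8, 5, 6, 5)
  "14677168" → prefix "1467" already present; 4 new (7, 1, 6, 8)
  "400578" → prefix "400" already present; 3 new (5, 7, 8)
  "14676279267" → prefix "146762" already present; 5 new (7, 9, 2, 6, 7)
  "406417" → prefix "406" already present; 3 new (4, 1, 7)
  "40627547250" → prefix "406" already present; 8 new (2, 7, 5, 4, 7, 2, 5, 0)
  "1467728185" → prefix "14677" already present; 5 new (2, 8, 1, 8, 5)
Total nodes = 9 + 9 + 10 + 6 + 2 + 7 + 0 + 7 + 7 + 4 + 3 + 5 + 3 + 8 + 5 = 85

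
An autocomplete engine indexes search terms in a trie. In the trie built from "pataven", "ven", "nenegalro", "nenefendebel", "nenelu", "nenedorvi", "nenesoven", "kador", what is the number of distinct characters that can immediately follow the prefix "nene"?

5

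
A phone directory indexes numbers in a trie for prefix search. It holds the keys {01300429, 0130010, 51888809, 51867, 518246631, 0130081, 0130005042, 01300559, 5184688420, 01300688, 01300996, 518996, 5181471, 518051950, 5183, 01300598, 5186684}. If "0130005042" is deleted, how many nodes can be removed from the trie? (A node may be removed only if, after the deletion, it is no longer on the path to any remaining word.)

A node on "0130005042"'s path can go only if nothing else ends at it or branches off below it.
The suffix "05042" (5 nodes) is used only by "0130005042"; the node for "01300" still has the child "4", so pruning stops there.
Nodes removed: 5

5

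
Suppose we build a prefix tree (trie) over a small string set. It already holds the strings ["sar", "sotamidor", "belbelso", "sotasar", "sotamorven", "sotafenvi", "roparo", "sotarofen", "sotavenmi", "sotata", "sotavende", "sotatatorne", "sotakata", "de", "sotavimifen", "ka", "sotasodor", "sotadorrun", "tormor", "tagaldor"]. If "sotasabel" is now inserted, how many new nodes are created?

The longest prefix of "sotasabel" already in the trie is "sotasa" (length 6).
So 9 − 6 = 3 new nodes.

3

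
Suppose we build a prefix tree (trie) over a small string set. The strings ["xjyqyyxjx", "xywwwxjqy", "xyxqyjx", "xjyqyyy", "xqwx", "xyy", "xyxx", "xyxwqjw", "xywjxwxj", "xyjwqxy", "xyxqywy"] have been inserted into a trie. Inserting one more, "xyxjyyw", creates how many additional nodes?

4

The longest prefix of "xyxjyyw" already in the trie is "xyx" (length 3).
New nodes needed: |"xyxjyyw"| − 3 = 7 − 3 = 4.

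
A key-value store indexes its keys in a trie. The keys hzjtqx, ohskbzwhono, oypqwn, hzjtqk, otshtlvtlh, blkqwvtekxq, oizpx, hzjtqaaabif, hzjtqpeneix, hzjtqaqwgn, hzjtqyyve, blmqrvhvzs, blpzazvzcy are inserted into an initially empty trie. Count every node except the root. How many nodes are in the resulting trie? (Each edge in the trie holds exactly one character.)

Count nodes per top-level branch (shared prefixes stored once):
  'b'-branch (blkqwvtekxq, blmqrvhvzs, blpzazvzcy): 27 nodes
  'h'-branch (hzjtqaaabif, hzjtqaqwgn, hzjtqk, hzjtqpeneix, hzjtqx, hzjtqyyve): 27 nodes
  'o'-branch (ohskbzwhono, oizpx, otshtlvtlh, oypqwn): 29 nodes
Sum: 83

83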